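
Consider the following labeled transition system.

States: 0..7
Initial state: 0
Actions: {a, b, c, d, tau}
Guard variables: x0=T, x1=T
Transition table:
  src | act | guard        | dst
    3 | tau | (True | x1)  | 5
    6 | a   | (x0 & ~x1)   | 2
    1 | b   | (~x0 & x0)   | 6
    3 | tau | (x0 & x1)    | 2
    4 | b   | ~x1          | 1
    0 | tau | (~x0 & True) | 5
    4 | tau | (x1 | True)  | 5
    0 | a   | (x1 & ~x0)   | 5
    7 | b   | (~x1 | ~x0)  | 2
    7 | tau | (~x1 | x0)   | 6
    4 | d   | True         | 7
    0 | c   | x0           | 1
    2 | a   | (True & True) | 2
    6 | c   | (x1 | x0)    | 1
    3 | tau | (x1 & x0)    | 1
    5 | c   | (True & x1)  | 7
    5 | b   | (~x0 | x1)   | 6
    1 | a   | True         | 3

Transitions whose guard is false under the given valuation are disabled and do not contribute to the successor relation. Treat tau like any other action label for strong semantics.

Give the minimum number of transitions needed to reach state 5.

Answer: 3

Working:
Breadth-first toward 5:
  depth 0: {0}
  depth 1: {1}
  depth 2: {3}
  depth 3: {2,5}
first hit 5 at d=3 via c·a·tau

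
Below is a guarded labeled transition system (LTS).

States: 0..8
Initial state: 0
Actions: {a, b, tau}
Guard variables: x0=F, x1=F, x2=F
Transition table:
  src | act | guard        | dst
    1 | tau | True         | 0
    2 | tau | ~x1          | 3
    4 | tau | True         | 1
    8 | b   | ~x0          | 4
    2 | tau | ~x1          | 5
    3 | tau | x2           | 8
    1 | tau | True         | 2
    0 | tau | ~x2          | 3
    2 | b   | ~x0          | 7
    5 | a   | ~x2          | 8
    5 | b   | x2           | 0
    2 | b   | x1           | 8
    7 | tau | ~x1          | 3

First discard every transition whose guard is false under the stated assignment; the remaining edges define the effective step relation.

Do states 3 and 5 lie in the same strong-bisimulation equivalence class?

Refine partition for ~:
  round 0: {{0,1,2,3,4,5,6,7,8}}
  round 1: {{0,1,4,7},{2},{3,6},{5},{8}}
  round 2: {{0,7},{1},{2},{3,6},{4},{5},{8}}
Fixed point at round 3; 7 class(es).
3∈{3,6}, 5∈{5}

Answer: NOT BISIMILAR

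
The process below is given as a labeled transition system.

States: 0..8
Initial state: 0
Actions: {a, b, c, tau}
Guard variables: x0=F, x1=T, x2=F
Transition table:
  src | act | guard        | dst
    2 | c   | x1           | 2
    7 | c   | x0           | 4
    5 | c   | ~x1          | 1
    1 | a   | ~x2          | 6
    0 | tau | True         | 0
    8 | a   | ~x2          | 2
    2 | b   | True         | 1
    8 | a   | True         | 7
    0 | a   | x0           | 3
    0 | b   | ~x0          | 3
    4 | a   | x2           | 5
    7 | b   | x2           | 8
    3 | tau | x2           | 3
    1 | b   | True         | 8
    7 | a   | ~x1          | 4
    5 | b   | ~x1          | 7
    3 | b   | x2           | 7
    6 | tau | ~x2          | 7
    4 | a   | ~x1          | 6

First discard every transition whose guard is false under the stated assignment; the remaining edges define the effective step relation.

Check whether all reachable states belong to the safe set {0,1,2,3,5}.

Allowed set {0,1,2,3,5}
Reachable = {0,3}
  0: safe
  3: safe

Answer: INVARIANT HOLDS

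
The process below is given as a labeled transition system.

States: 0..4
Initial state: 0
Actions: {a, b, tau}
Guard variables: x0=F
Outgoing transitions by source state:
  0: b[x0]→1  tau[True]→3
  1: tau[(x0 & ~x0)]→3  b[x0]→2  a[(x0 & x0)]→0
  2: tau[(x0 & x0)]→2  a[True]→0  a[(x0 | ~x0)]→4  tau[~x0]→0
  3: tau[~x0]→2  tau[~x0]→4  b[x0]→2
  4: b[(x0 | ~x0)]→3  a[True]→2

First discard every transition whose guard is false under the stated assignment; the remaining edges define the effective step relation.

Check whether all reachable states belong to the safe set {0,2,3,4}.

Inv-set: {0,2,3,4}
R = {0,2,3,4}
  0: ok
  2: ok
  3: ok
  4: ok

Answer: INVARIANT HOLDS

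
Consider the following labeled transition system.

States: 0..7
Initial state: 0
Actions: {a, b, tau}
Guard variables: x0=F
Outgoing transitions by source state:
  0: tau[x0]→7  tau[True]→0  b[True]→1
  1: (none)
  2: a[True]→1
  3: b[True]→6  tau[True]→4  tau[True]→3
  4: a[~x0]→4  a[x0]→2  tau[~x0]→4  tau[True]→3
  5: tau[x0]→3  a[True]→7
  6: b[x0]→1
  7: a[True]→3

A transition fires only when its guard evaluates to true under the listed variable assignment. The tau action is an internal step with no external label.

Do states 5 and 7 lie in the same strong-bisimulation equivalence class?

Compute ~ classes (split until stable):
  π0 = {{0,1,2,3,4,5,6,7}}
  π1 = {{0,3},{1,6},{2,5,7},{4}}
  π2 = {{0},{1,6},{2},{3},{4},{5},{7}}
7 equivalence class(es) (converged in 3)
5∈{5}, 7∈{7}

Answer: NOT BISIMILAR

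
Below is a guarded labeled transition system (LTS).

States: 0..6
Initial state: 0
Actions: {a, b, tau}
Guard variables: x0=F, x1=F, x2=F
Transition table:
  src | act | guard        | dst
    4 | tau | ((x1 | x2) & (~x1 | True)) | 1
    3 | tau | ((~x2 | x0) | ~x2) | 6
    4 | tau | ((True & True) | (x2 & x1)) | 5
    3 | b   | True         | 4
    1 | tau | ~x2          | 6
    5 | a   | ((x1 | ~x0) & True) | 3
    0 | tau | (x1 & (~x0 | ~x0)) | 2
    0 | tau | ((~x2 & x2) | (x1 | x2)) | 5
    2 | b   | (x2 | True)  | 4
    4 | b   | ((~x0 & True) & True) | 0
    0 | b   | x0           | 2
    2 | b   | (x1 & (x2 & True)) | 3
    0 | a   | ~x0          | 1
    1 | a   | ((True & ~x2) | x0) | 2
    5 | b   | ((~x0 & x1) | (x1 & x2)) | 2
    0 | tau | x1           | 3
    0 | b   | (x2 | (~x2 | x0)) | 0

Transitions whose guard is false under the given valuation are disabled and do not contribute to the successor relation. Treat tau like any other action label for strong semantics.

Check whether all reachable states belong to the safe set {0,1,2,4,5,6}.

Inv-set: {0,1,2,4,5,6}
Reachable = {0,1,2,3,4,5,6}
  0: safe
  1: safe
  2: safe
  3: VIOLATES
  4: safe
  5: safe
  6: safe
counterexample path to 3: a·a·b·tau·a

Answer: INVARIANT VIOLATED at state 3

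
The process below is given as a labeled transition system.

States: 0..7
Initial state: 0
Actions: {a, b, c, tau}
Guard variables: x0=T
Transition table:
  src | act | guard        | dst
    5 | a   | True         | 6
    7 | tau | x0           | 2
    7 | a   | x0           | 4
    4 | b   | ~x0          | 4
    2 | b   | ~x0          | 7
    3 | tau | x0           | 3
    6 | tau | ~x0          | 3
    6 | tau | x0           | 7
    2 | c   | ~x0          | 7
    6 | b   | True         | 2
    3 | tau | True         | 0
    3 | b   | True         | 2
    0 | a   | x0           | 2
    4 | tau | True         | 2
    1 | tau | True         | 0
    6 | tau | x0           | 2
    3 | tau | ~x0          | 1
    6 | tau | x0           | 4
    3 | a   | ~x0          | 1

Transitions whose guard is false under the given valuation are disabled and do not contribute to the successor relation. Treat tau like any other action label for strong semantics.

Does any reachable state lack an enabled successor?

Answer: DEADLOCK at state 2

Analysis:
Reach set: {0,2}
  0: a→2  [deg 1]
  2: ∅  [no exit]
witness 2: a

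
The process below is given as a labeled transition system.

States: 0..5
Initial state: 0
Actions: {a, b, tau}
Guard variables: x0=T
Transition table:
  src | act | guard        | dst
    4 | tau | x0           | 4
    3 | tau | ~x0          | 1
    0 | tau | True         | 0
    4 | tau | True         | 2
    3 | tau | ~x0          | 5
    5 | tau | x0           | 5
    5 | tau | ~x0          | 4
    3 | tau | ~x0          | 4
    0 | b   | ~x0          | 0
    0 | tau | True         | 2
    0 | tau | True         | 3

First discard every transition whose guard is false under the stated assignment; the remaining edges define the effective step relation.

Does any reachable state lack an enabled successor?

Answer: DEADLOCK at state 2

Trace:
R = {0,2,3}
  0: tau→0  tau→2  tau→3  [deg 3]
  2: ∅  [deadlock]
  3: ∅  [deadlock]
trace reaching 2: tau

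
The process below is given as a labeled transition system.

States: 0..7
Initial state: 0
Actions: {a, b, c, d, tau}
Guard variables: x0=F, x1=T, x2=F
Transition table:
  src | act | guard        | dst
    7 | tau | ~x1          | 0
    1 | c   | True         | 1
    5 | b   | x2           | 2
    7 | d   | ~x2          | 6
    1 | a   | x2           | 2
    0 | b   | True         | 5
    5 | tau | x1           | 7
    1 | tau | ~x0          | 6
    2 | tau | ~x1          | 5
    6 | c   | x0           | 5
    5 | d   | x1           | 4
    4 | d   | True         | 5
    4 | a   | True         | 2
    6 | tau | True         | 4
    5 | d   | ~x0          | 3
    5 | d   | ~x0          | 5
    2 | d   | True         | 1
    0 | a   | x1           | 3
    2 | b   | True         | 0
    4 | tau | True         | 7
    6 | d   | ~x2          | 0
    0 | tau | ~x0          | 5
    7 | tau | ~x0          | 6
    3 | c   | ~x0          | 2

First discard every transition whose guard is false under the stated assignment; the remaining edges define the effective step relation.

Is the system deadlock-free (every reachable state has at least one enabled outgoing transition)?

Answer: DEADLOCK-FREE

Trace:
Reachable = {0,1,2,3,4,5,6,7}
  0: a→3  b→5  tau→5  [3 exit(s)]
  1: c→1  tau→6  [2 exit(s)]
  2: b→0  d→1  [2 exit(s)]
  3: c→2  [1 exit(s)]
  4: a→2  d→5  tau→7  [3 exit(s)]
  5: d→3  d→4  d→5  tau→7  [4 exit(s)]
  6: d→0  tau→4  [2 exit(s)]
  7: d→6  tau→6  [2 exit(s)]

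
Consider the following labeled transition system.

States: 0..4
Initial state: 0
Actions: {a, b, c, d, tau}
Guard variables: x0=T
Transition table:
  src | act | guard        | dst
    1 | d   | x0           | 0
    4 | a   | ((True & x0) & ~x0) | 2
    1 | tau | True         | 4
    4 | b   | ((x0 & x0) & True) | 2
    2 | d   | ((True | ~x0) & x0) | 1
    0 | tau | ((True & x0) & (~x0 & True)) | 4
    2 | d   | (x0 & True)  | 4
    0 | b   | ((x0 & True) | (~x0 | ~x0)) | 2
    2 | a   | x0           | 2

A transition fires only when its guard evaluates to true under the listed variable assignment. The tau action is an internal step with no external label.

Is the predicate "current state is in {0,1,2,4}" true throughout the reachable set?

Answer: INVARIANT HOLDS

Trace:
Inv-set: {0,1,2,4}
R = {0,1,2,4}
  0: ✓
  1: ✓
  2: ✓
  4: ✓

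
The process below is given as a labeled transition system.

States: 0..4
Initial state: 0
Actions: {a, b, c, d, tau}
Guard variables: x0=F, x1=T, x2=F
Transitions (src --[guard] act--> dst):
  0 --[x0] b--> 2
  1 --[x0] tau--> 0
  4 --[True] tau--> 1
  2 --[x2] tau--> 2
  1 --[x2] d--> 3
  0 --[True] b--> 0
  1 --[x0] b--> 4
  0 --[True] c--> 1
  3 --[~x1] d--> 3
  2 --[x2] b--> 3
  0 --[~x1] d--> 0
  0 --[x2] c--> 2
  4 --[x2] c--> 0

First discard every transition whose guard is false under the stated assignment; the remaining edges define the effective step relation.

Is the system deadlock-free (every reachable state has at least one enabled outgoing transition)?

Reachable = {0,1}
  0: b→0  c→1  [2 out]
  1: ∅  [STUCK]
Path to 1: c

Answer: DEADLOCK at state 1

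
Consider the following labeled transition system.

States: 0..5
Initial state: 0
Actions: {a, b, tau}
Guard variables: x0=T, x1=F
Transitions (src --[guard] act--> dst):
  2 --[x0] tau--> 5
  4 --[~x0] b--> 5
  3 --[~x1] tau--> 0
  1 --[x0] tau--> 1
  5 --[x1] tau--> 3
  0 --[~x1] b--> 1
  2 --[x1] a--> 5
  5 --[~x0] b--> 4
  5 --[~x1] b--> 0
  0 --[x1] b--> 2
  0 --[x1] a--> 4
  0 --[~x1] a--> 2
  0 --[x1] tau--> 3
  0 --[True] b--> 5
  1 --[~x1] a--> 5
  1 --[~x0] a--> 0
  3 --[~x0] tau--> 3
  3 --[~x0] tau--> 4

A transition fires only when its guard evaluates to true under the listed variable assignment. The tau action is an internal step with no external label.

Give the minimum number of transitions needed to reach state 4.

BFS to 4:
  L0 = {0}
  L1 = {1,2,5}
4 never appears.

Answer: UNREACHABLE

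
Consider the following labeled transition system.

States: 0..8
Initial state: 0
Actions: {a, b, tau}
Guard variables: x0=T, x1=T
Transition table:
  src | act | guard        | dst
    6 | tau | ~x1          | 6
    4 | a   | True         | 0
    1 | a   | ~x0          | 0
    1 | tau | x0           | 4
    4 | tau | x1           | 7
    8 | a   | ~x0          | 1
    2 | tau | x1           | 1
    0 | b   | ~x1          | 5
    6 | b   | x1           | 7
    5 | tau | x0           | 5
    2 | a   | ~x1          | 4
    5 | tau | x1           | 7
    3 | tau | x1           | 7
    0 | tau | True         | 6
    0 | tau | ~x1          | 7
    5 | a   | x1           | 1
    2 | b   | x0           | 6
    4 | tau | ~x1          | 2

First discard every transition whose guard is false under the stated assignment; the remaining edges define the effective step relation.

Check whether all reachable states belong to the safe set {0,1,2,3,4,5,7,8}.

Answer: INVARIANT VIOLATED at state 6

Trace:
Safe = {0,1,2,3,4,5,7,8}
Reachable = {0,6,7}
  0: ✓
  6: outside
  7: ✓
reach 6 via tau — violates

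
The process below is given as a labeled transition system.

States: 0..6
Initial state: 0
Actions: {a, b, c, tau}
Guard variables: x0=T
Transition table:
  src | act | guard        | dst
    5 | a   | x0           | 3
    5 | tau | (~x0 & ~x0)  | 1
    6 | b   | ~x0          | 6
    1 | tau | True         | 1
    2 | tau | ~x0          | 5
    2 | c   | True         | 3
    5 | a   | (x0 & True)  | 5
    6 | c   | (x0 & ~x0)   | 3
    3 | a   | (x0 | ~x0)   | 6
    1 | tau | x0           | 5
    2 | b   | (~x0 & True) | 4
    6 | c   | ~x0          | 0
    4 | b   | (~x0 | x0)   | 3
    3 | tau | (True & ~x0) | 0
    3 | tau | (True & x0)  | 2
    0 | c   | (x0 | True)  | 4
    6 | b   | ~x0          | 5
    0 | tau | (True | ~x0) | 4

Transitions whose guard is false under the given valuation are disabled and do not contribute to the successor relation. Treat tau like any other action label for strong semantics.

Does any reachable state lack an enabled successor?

Reachable = {0,2,3,4,6}
  0: c→4  tau→4  [2 exit(s)]
  2: c→3  [1 exit(s)]
  3: a→6  tau→2  [2 exit(s)]
  4: b→3  [1 exit(s)]
  6: ∅  [no exit]
witness 6: c·b·a

Answer: DEADLOCK at state 6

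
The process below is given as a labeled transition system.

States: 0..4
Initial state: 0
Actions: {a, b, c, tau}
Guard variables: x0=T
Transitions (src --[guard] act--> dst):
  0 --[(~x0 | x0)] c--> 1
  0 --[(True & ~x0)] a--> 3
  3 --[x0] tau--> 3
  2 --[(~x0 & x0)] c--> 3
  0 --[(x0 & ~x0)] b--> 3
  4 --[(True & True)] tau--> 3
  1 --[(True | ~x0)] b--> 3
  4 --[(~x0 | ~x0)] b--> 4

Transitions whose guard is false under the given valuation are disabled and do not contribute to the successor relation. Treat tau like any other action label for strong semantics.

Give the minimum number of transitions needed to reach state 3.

Layered search for 3:
  Layer 0: {0}
  Layer 1: {1}
  Layer 2: {3}
first hit 3 at d=2 via c·b

Answer: 2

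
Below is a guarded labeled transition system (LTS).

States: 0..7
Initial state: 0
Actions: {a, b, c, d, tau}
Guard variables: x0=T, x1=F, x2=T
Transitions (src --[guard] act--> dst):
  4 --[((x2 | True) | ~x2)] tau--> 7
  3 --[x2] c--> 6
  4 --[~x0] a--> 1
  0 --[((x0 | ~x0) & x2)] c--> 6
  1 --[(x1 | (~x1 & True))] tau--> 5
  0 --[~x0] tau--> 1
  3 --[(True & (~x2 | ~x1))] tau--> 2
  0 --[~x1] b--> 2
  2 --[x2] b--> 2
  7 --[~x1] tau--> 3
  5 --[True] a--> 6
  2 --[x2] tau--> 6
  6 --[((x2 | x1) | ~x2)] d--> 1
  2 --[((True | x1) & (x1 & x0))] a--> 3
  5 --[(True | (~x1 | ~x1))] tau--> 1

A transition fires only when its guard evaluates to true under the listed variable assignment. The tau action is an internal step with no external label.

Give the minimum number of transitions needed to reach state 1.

Layered search for 1:
  L0 = {0}
  L1 = {2,6}
  L2 = {1}
1 enters at depth 2; path c·d

Answer: 2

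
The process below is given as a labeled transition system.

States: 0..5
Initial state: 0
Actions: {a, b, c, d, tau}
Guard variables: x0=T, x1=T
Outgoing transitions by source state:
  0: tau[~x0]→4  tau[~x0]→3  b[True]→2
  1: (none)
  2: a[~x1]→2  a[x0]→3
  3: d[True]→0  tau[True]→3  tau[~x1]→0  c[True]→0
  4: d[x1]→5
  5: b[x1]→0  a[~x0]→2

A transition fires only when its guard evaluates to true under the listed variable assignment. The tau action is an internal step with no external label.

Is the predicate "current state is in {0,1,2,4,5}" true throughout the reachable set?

Safe = {0,1,2,4,5}
Reachable = {0,2,3}
  0: ok
  2: ok
  3: ✗ unsafe
witness against invariant: b·a → 3

Answer: INVARIANT VIOLATED at state 3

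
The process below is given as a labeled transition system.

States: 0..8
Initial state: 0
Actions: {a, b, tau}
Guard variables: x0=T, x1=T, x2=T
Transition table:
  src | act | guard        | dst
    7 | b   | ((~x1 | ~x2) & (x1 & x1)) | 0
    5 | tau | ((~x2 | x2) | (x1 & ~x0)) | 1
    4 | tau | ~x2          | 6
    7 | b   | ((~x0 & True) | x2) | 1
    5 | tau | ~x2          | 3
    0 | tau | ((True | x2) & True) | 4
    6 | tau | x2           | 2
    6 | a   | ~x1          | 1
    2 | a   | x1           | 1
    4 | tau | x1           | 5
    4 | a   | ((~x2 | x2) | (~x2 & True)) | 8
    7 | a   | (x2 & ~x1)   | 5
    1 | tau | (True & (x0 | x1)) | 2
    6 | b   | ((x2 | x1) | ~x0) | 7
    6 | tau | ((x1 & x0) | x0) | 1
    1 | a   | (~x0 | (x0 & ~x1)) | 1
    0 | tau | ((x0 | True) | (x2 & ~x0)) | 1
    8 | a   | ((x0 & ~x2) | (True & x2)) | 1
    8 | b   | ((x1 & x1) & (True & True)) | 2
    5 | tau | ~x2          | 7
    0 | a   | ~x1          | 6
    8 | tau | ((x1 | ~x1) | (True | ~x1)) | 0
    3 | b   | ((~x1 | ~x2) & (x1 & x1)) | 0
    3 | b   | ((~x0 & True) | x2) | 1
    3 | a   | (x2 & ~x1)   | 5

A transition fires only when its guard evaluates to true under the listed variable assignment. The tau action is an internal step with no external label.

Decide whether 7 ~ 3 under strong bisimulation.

Answer: BISIMILAR

Trace:
Bisimulation quotient by refinement:
  round 0: {{0,1,2,3,4,5,6,7,8}}
  round 1: {{0,1,5},{2},{3,7},{4},{6},{8}}
  round 2: {{0},{1},{2},{3,7},{4},{5},{6},{8}}
Fixed point at round 3; 8 class(es).
[7]={3,7}  [3]={3,7}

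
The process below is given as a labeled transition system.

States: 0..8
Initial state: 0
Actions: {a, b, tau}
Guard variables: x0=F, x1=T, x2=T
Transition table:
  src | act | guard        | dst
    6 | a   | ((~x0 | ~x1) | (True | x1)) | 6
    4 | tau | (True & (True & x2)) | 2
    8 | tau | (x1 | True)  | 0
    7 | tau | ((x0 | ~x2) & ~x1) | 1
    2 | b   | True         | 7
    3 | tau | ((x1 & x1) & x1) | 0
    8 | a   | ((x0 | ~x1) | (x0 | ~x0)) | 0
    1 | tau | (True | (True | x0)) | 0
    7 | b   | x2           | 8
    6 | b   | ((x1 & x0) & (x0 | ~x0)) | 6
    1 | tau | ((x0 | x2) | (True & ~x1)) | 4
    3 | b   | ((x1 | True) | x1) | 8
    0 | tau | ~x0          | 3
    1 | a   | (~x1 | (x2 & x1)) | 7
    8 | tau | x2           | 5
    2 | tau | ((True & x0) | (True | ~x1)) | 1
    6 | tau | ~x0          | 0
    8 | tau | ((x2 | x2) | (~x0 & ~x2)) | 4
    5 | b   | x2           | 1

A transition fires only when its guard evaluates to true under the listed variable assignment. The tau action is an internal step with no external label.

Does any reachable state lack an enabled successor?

R = {0,1,2,3,4,5,7,8}
  0: tau→3  [1 out]
  1: a→7  tau→0  tau→4  [3 out]
  2: b→7  tau→1  [2 out]
  3: b→8  tau→0  [2 out]
  4: tau→2  [1 out]
  5: b→1  [1 out]
  7: b→8  [1 out]
  8: a→0  tau→0  tau→4  tau→5  [4 out]

Answer: DEADLOCK-FREE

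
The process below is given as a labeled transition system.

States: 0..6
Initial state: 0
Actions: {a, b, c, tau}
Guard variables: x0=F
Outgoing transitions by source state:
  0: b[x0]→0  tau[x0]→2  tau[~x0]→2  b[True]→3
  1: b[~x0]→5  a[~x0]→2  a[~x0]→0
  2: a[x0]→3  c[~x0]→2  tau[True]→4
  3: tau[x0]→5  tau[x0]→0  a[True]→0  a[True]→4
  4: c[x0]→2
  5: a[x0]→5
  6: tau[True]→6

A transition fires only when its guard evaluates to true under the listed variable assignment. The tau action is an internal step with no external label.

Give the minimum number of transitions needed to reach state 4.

Layered search for 4:
  Layer 0: {0}
  Layer 1: {2,3}
  Layer 2: {4}
4 enters at depth 2; path b·a

Answer: 2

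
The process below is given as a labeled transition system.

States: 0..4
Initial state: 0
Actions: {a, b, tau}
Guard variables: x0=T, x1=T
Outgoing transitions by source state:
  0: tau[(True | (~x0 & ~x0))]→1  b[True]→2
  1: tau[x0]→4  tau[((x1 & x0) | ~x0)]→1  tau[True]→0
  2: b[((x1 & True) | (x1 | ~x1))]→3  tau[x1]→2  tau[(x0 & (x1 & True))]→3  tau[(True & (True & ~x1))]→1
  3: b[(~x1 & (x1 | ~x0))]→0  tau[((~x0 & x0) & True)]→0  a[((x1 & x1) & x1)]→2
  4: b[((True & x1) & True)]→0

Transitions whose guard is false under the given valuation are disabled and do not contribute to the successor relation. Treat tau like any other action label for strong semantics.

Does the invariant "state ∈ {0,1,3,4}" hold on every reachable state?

Answer: INVARIANT VIOLATED at state 2

Working:
Allowed set {0,1,3,4}
Reach set: {0,1,2,3,4}
  0: ok
  1: ok
  2: outside
  3: ok
  4: ok
reach 2 via b — violates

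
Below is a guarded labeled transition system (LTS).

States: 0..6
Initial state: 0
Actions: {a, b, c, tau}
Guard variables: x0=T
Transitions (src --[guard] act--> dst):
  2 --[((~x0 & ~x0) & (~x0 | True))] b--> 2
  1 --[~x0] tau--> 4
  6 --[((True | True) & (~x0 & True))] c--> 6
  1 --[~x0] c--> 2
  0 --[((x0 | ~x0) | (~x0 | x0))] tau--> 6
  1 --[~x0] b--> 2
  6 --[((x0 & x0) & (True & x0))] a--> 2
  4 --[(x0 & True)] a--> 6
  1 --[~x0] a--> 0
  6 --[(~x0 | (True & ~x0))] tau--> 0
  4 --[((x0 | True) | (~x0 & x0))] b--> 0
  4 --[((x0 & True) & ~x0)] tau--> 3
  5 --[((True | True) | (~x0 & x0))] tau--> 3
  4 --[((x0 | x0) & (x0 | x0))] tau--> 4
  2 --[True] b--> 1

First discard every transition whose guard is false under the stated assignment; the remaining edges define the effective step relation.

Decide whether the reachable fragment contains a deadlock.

Reach set: {0,1,2,6}
  0: tau→6  [1 exit(s)]
  1: ∅  [no exit]
  2: b→1  [1 exit(s)]
  6: a→2  [1 exit(s)]
witness 1: tau·a·b

Answer: DEADLOCK at state 1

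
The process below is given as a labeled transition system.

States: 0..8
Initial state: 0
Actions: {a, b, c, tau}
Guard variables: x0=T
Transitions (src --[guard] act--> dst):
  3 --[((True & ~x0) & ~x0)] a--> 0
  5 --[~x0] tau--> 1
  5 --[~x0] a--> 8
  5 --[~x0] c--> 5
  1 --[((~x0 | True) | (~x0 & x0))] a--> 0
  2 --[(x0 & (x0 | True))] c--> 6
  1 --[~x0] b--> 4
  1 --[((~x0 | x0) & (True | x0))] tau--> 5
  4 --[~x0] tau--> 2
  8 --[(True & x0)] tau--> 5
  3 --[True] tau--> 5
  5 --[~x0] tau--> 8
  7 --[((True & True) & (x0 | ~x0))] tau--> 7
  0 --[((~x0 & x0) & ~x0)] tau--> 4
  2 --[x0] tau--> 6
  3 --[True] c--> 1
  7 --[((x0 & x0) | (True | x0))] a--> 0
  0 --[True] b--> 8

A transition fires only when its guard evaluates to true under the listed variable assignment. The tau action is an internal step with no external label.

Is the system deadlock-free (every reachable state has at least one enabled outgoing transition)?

Answer: DEADLOCK at state 5

Analysis:
Reach set: {0,5,8}
  0: b→8  [deg 1]
  5: ∅  [deadlock]
  8: tau→5  [deg 1]
trace reaching 5: b·tau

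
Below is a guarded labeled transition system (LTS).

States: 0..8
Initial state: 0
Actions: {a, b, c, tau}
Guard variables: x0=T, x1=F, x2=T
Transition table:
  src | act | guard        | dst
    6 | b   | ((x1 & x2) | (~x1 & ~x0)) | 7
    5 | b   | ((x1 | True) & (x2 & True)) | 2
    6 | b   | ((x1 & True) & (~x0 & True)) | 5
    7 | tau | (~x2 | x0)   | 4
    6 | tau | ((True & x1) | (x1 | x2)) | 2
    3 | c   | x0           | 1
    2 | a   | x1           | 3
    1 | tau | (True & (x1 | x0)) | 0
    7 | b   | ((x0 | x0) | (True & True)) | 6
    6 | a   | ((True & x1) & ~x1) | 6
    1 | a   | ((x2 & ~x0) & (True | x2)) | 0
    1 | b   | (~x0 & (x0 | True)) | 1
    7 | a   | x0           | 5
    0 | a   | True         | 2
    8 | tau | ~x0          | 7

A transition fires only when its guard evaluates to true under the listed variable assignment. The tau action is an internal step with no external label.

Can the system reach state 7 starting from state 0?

Guard filter leaves 8 enabled edge(s).
L0 = {0}
L1 = {2}  total {0,2}
Reachable = {0,2}

Answer: UNREACHABLE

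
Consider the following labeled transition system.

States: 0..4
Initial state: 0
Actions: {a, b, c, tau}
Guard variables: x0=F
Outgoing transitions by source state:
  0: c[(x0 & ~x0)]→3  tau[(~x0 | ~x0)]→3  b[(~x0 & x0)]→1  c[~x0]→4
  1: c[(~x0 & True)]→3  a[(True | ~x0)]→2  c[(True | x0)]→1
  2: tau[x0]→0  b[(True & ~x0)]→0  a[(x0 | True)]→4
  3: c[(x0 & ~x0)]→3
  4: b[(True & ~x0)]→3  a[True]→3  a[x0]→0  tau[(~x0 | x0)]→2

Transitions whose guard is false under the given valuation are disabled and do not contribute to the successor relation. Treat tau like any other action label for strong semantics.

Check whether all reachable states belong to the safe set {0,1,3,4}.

Allowed set {0,1,3,4}
R = {0,2,3,4}
  0: ✓
  2: ✗ unsafe
  3: ✓
  4: ✓
reach 2 via c·tau — violates

Answer: INVARIANT VIOLATED at state 2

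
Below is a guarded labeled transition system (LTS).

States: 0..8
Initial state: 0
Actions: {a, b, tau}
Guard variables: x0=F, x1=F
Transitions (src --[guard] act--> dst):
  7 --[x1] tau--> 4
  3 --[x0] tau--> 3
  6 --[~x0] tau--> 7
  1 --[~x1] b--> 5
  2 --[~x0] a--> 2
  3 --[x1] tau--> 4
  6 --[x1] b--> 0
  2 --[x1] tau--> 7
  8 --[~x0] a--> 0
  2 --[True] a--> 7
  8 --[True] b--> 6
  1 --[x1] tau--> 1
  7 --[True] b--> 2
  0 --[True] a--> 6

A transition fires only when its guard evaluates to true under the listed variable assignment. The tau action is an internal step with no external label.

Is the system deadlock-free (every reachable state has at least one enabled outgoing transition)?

Answer: DEADLOCK-FREE

Working:
Reachable = {0,2,6,7}
  0: a→6  [deg 1]
  2: a→2  a→7  [deg 2]
  6: tau→7  [deg 1]
  7: b→2  [deg 1]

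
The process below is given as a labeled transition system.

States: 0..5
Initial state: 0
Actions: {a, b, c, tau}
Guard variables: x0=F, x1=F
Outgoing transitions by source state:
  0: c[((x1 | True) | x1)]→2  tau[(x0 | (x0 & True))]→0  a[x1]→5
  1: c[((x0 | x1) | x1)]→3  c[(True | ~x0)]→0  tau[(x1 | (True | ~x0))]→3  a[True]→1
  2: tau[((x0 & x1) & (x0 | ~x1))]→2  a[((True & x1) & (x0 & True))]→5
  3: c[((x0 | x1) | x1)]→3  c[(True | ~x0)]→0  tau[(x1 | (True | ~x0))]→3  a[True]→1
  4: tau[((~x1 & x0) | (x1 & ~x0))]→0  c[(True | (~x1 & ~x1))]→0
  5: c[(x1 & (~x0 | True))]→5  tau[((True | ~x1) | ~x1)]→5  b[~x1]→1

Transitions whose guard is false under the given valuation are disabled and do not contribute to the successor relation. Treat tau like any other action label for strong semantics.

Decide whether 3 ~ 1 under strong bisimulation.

Answer: BISIMILAR

Working:
Compute ~ classes (split until stable):
  π0 = {{0,1,2,3,4,5}}
  π1 = {{0,4},{1,3},{2},{5}}
  π2 = {{0},{1,3},{2},{4},{5}}
stable after 3 split(s): 5 block(s)
3∈{1,3}, 1∈{1,3}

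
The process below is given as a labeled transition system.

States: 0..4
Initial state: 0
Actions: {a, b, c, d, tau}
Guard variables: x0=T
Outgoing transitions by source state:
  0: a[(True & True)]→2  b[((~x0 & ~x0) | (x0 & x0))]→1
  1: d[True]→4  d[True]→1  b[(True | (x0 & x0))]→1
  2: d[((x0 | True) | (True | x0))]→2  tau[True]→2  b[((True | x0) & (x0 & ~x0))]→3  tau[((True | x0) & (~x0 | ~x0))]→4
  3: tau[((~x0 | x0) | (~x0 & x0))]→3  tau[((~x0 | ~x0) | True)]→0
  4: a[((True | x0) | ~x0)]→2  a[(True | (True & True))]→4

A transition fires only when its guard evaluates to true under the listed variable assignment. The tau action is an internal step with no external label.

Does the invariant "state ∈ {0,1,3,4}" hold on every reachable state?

Answer: INVARIANT VIOLATED at state 2

Trace:
Inv-set: {0,1,3,4}
Reachable = {0,1,2,4}
  0: ✓
  1: ✓
  2: VIOLATES
  4: ✓
counterexample path to 2: a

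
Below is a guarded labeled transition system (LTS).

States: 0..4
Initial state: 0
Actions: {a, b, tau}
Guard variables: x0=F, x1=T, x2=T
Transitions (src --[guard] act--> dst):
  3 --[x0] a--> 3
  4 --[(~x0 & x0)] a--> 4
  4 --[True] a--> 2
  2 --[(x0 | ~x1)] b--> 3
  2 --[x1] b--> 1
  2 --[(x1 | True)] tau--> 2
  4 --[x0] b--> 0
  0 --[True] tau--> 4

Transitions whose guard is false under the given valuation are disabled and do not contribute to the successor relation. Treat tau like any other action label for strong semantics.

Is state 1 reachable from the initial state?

Answer: REACHABLE

Analysis:
Guard filter leaves 4 enabled edge(s).
Layer 0: {0}
Layer 1: {4}  cumulative {0,4}
Layer 2: {2}  cumulative {0,2,4}
Layer 3: {1}  cumulative {0,1,2,4}
Reach set: {0,1,2,4}
Path to 1: tau·a·b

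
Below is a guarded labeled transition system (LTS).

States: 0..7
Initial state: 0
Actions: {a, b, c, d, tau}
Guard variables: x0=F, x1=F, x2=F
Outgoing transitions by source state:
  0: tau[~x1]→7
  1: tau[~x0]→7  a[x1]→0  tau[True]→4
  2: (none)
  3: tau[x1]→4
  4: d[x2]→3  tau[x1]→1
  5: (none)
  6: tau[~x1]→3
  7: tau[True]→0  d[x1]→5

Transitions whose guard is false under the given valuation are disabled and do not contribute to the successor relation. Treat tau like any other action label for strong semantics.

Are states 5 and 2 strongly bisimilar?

Refine partition for ~:
  round 0: {{0,1,2,3,4,5,6,7}}
  round 1: {{0,1,6,7},{2,3,4,5}}
  round 2: {{0,7},{1},{2,3,4,5},{6}}
Fixed point at round 3; 4 class(es).
5∈{2,3,4,5}, 2∈{2,3,4,5}

Answer: BISIMILAR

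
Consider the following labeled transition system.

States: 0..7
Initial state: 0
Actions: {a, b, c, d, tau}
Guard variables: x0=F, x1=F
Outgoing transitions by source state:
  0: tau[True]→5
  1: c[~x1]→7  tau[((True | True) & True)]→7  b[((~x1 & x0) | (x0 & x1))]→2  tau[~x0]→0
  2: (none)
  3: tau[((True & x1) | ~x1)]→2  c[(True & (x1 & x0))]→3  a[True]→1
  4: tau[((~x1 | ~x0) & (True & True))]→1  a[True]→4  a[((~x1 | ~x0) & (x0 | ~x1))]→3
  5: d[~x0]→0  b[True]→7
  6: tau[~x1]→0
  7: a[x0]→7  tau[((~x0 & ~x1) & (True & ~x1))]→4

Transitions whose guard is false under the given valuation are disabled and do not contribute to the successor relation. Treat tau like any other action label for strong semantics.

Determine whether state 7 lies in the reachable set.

Guard filter leaves 13 enabled edge(s).
Layer 0: {0}
Layer 1: {5}  now seen {0,5}
Layer 2: {7}  now seen {0,5,7}
Layer 3: {4}  now seen {0,4,5,7}
Layer 4: {1,3}  now seen {0,1,3,4,5,7}
Layer 5: {2}  now seen {0,1,2,3,4,5,7}
Reach set: {0,1,2,3,4,5,7}
Path to 7: tau·b

Answer: REACHABLE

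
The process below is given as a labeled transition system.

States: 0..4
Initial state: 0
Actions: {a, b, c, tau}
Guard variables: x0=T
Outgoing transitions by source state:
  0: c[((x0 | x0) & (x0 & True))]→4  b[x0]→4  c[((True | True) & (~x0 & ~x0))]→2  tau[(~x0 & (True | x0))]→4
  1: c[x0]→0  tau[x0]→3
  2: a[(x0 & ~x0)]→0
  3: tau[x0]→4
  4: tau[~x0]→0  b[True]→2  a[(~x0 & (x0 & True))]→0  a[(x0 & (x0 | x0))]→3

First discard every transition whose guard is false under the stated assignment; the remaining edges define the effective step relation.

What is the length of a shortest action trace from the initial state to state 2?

Breadth-first toward 2:
  depth 0: {0}
  depth 1: {4}
  depth 2: {2,3}
2 enters at depth 2; path b·b

Answer: 2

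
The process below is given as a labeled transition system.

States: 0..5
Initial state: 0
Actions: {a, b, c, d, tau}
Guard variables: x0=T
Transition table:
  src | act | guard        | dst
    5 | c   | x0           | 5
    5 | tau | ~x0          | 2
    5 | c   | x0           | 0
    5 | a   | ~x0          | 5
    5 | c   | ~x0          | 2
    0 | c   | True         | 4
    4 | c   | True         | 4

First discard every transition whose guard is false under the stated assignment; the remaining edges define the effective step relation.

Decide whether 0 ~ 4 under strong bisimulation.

Bisimulation quotient by refinement:
  P[0] = {{0,1,2,3,4,5}}
  P[1] = {{0,4,5},{1,2,3}}
Fixed point at round 2; 2 class(es).
[0]={0,4,5}  [4]={0,4,5}

Answer: BISIMILAR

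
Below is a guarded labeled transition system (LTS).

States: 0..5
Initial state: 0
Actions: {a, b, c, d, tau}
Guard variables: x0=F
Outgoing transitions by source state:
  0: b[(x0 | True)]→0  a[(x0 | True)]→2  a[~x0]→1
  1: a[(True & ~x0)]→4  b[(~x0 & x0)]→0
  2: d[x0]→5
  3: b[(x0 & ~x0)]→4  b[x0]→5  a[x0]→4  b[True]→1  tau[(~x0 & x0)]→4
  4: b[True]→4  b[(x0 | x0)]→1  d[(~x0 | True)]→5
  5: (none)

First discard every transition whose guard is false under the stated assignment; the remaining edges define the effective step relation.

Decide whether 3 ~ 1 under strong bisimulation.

Answer: NOT BISIMILAR

Analysis:
Bisimulation quotient by refinement:
  round 0: {{0,1,2,3,4,5}}
  round 1: {{0},{1},{2,5},{3},{4}}
5 equivalence class(es) (converged in 2)
[3]={3}  [1]={1}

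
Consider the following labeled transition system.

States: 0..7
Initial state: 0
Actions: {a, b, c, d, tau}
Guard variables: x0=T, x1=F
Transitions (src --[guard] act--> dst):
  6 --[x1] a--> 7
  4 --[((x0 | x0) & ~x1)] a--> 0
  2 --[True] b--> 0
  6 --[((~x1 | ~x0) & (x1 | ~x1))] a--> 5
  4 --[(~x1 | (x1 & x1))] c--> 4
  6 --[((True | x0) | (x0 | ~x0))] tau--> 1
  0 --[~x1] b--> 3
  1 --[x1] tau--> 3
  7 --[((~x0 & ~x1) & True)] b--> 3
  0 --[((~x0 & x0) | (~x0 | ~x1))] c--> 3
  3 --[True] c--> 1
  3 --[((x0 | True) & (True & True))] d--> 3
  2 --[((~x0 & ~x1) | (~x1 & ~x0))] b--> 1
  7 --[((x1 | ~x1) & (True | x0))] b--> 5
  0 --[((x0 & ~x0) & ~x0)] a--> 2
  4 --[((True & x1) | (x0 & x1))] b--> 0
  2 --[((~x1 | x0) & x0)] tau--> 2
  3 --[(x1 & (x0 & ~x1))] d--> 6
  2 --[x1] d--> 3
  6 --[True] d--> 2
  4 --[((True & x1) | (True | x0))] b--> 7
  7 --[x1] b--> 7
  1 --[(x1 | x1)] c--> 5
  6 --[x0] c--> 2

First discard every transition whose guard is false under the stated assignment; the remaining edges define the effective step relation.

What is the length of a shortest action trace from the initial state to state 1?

BFS to 1:
  Layer 0: {0}
  Layer 1: {3}
  Layer 2: {1}
1 enters at depth 2; path b·c

Answer: 2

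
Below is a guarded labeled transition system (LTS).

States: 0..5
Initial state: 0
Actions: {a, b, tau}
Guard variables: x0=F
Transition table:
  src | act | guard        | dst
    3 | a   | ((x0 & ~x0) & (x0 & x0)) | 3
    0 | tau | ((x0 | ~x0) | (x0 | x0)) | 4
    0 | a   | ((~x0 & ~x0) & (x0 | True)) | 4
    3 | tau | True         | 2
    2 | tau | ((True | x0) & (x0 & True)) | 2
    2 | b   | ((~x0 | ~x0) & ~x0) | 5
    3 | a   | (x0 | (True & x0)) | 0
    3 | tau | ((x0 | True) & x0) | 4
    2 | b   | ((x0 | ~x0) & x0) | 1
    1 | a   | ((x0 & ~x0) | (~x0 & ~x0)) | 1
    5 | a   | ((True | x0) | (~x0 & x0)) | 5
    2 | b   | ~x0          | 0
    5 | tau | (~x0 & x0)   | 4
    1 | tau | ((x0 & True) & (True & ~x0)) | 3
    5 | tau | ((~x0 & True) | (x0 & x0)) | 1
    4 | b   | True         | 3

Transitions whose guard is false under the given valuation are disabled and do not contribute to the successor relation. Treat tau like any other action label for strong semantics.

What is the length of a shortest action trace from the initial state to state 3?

BFS to 3:
  Layer 0: {0}
  Layer 1: {4}
  Layer 2: {3}
first hit 3 at d=2 via a·b

Answer: 2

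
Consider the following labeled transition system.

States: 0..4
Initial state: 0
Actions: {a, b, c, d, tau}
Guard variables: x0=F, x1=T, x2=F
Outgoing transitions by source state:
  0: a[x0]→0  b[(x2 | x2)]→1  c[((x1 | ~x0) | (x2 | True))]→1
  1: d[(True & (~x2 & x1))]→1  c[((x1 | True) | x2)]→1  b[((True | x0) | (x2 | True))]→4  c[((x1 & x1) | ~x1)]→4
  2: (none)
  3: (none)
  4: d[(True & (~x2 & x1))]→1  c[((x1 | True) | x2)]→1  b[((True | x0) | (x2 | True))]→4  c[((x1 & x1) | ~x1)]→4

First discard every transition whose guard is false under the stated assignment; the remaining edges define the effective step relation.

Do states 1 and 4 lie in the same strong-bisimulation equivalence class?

Answer: BISIMILAR

Analysis:
Bisimulation quotient by refinement:
  round 0: {{0,1,2,3,4}}
  round 1: {{0},{1,4},{2,3}}
stable after 2 split(s): 3 block(s)
1∈{1,4}, 4∈{1,4}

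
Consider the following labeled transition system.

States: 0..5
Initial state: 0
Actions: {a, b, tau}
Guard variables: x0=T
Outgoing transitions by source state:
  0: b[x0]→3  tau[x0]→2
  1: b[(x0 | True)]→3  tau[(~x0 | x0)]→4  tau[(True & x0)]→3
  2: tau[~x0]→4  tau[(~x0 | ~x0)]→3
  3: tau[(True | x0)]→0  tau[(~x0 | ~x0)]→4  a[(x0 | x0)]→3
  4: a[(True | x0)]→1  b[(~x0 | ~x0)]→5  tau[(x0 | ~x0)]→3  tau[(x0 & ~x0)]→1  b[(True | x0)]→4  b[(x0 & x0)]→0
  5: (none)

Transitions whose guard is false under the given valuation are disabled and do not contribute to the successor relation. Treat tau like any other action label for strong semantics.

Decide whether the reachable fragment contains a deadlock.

Answer: DEADLOCK at state 2

Trace:
Reach set: {0,2,3}
  0: b→3  tau→2  [2 exit(s)]
  2: ∅  [STUCK]
  3: a→3  tau→0  [2 exit(s)]
witness 2: tau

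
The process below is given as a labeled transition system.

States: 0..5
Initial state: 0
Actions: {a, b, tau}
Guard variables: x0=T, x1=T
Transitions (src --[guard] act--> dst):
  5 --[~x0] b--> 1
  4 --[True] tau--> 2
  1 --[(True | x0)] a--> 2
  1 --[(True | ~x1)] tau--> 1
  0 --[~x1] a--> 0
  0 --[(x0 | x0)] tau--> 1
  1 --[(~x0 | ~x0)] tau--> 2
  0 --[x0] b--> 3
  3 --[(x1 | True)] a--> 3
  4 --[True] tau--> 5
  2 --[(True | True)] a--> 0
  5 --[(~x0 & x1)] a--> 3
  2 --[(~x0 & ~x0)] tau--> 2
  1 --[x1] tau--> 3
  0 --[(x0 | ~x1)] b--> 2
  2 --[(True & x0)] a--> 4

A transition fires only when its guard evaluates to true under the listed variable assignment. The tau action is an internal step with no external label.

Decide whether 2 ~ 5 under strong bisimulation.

Bisimulation quotient by refinement:
  round 0: {{0,1,2,3,4,5}}
  round 1: {{0},{1},{2,3},{4},{5}}
  round 2: {{0},{1},{2},{3},{4},{5}}
stable after 3 split(s): 6 block(s)
class of 2: {2}; class of 5: {5}

Answer: NOT BISIMILAR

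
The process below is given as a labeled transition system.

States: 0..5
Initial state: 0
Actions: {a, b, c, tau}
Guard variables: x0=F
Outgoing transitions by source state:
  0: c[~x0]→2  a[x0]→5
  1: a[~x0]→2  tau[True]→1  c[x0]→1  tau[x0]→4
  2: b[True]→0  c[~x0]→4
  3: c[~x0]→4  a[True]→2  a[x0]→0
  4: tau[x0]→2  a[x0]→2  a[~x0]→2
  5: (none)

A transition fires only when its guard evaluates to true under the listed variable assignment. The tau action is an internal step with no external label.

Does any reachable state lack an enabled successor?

Answer: DEADLOCK-FREE

Working:
Reachable = {0,2,4}
  0: c→2  [deg 1]
  2: b→0  c→4  [deg 2]
  4: a→2  [deg 1]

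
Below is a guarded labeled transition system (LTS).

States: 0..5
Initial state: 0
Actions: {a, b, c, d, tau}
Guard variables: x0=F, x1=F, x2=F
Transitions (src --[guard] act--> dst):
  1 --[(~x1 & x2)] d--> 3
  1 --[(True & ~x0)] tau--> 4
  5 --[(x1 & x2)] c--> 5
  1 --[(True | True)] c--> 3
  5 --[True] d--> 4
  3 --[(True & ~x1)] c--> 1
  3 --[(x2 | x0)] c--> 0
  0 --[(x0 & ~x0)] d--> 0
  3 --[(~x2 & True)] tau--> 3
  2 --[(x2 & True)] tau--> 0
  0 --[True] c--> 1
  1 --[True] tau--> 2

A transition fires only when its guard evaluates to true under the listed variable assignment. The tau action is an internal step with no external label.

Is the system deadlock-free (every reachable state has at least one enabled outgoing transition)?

Answer: DEADLOCK at state 2

Trace:
Reach set: {0,1,2,3,4}
  0: c→1  [deg 1]
  1: c→3  tau→2  tau→4  [deg 3]
  2: ∅  [no exit]
  3: c→1  tau→3  [deg 2]
  4: ∅  [no exit]
witness 2: c·tau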